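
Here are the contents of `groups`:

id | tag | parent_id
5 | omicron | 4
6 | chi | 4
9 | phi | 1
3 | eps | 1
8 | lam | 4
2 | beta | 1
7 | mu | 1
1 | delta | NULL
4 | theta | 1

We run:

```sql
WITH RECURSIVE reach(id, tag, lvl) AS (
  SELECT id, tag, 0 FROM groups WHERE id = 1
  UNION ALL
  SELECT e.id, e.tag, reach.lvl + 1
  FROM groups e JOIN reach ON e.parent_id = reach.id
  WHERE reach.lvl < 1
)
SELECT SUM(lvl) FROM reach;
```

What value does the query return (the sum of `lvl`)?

Base: id=1 (delta) at lvl 0.
Iteration 1: rows with parent_id in {1} -> beta (id 2, lvl 1), eps (id 3, lvl 1), theta (id 4, lvl 1), mu (id 7, lvl 1), phi (id 9, lvl 1).
Iteration 2: lvl < 1 fails for all current rows; recursion stops.
SUM(lvl) = 0 + 1 + 1 + 1 + 1 + 1 = 5.

5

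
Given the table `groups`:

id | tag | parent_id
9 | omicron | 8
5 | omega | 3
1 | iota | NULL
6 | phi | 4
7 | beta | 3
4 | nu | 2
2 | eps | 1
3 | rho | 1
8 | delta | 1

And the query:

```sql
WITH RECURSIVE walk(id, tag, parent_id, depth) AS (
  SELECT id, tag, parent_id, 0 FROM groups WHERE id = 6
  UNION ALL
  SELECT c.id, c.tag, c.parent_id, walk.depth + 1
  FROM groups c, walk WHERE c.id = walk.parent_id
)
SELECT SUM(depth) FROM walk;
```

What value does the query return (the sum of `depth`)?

6

Base: id=6 (phi), parent_id=4, depth 0.
Iteration 1: join on id=4 -> nu (id 4, parent_id=2, depth 1).
Iteration 2: join on id=2 -> eps (id 2, parent_id=1, depth 2).
Iteration 3: join on id=1 -> iota (id 1, parent_id=NULL, depth 3).
Iteration 4: parent_id is NULL; no match; recursion stops.
SUM(depth) = 0 + 1 + 2 + 3 = 6.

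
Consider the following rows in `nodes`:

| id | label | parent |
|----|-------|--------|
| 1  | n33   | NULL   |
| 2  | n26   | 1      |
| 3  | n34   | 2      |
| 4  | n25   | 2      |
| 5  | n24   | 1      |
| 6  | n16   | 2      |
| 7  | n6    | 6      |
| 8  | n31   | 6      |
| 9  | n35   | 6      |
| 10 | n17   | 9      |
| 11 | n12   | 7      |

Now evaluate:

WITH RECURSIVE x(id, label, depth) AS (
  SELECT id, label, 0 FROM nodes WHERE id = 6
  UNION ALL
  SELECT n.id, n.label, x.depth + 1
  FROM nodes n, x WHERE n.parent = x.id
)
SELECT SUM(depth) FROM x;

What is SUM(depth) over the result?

7

Base: id=6 (n16) at depth 0.
Iteration 1: rows with parent in {6} -> n6 (id 7, depth 1), n31 (id 8, depth 1), n35 (id 9, depth 1).
Iteration 2: rows with parent in {7,8,9} -> n17 (id 10, depth 2), n12 (id 11, depth 2).
Iteration 3: no rows with parent in {10,11}; recursion stops.
SUM(depth) = 0 + 1 + 1 + 1 + 2 + 2 = 7.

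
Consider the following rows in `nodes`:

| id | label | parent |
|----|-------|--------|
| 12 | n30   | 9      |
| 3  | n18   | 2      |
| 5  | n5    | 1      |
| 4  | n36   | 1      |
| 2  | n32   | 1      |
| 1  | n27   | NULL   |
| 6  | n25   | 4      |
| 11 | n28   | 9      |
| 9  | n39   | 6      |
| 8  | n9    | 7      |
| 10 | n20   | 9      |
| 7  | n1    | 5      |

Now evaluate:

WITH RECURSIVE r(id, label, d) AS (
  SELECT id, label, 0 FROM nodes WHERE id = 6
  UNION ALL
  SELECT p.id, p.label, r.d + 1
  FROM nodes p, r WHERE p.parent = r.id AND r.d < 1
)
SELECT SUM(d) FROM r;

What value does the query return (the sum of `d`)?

Base: id=6 (n25) at d 0.
Iteration 1: rows with parent in {6} -> n39 (id 9, d 1).
Iteration 2: d < 1 fails for all current rows; recursion stops.
SUM(d) = 0 + 1 = 1.

1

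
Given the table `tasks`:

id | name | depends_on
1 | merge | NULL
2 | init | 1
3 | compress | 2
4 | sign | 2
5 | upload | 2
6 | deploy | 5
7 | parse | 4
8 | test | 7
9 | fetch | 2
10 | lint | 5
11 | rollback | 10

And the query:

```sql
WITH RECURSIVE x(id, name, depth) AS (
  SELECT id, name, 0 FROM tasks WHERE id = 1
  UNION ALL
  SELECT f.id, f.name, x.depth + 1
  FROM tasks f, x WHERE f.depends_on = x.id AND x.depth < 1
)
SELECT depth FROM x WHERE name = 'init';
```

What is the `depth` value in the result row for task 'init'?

1

Base: id=1 (merge) at depth 0.
Iteration 1: rows with depends_on in {1} -> init (id 2, depth 1).
Iteration 2: depth < 1 fails for all current rows; recursion stops.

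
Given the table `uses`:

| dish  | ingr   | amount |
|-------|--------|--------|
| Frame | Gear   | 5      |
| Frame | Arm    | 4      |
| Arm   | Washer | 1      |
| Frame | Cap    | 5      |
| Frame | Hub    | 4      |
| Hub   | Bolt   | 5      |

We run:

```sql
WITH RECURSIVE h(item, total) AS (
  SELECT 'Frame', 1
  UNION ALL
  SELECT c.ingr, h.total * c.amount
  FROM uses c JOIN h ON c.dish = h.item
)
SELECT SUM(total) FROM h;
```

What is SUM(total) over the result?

43

Base: (Frame, total=1).
Iteration 1: components of {Frame} -> Arm = 1*4 = 4, Cap = 1*5 = 5, Gear = 1*5 = 5, Hub = 1*4 = 4.
Iteration 2: components of {Arm,Cap,Gear,Hub} -> Bolt = 4*5 = 20, Washer = 4*1 = 4.
Iteration 3: no further components; recursion stops.
SUM(total) = 1 + 5 + 4 + 5 + 4 + 4 + 20 = 43.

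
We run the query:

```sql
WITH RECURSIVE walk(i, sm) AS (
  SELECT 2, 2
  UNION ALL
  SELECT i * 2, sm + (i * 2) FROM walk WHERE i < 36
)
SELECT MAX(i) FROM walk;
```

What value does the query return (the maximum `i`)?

64

Base: i=2, sm=2.
Iteration 1: 2 < 36 holds -> i = 2 * 2 = 4, sm = 2 + 4 = 6.
Iteration 2: 4 < 36 holds -> i = 4 * 2 = 8, sm = 6 + 8 = 14.
Iteration 3: 8 < 36 holds -> i = 8 * 2 = 16, sm = 14 + 16 = 30.
Iteration 4: 16 < 36 holds -> i = 16 * 2 = 32, sm = 30 + 32 = 62.
Iteration 5: 32 < 36 holds -> i = 32 * 2 = 64, sm = 62 + 64 = 126.
Iteration 6: 64 < 36 fails; recursion stops.
i values: 2, 4, 8, 16, 32, 64; the maximum is 64.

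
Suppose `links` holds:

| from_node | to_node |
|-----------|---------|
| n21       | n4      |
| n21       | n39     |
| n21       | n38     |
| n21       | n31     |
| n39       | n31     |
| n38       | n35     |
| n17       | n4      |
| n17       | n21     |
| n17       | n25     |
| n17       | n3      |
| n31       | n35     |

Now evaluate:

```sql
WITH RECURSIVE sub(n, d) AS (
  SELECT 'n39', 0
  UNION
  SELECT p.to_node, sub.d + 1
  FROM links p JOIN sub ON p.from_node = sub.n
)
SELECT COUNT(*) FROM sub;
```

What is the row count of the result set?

Base: (n39, d=0).
Iteration 1: edges from {n39} -> (n31, d=1).
Iteration 2: edges from {n31} -> (n35, d=2).
Iteration 3: no outgoing edges from {n35}; recursion stops.
Total rows emitted: 3.

3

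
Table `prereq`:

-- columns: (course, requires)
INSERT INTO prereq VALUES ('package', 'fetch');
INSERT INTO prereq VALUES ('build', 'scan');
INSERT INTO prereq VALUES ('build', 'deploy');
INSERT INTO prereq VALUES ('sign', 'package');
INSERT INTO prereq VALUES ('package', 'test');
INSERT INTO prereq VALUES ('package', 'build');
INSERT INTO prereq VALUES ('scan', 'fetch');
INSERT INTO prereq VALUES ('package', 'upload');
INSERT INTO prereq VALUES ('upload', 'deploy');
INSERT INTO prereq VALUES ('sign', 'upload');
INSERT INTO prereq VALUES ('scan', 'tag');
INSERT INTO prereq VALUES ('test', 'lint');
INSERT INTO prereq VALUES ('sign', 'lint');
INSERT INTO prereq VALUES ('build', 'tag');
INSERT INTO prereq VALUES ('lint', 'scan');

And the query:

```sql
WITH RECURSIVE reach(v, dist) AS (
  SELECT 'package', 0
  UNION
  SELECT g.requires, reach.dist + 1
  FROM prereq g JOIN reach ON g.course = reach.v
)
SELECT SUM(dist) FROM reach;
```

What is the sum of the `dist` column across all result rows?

29

Base: (package, dist=0).
Iteration 1: edges from {package} -> (build, dist=1), (fetch, dist=1), (test, dist=1), (upload, dist=1).
Iteration 2: edges from {build,fetch,test,upload} -> (deploy, dist=2), (lint, dist=2), (scan, dist=2), (tag, dist=2). [UNION drops 1 duplicate row(s)]
Iteration 3: edges from {deploy,lint,scan,tag} -> (fetch, dist=3), (scan, dist=3), (tag, dist=3).
Iteration 4: edges from {fetch,scan,tag} -> (fetch, dist=4), (tag, dist=4).
Iteration 5: no outgoing edges from {fetch,tag}; recursion stops.
SUM(dist) = 0 + 1 + 1 + 1 + 1 + 2 + 2 + 2 + 2 + 3 + 3 + 3 + 4 + 4 = 29.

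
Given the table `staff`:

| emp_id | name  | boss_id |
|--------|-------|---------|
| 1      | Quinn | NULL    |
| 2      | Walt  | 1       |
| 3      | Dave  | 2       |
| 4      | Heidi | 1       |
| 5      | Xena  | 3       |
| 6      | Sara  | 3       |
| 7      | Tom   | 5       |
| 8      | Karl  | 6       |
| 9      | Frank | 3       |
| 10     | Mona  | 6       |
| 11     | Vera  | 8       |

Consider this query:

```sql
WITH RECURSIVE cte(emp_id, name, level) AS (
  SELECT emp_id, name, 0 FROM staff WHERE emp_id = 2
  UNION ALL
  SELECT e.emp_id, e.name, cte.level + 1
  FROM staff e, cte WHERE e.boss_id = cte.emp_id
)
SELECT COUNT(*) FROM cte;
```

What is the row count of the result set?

Base: emp_id=2 (Walt) at level 0.
Iteration 1: rows with boss_id in {2} -> Dave (id 3, level 1).
Iteration 2: rows with boss_id in {3} -> Xena (id 5, level 2), Sara (id 6, level 2), Frank (id 9, level 2).
Iteration 3: rows with boss_id in {5,6,9} -> Tom (id 7, level 3), Karl (id 8, level 3), Mona (id 10, level 3).
Iteration 4: rows with boss_id in {7,8,10} -> Vera (id 11, level 4).
Iteration 5: no rows with boss_id in {11}; recursion stops.
Total rows emitted: 9.

9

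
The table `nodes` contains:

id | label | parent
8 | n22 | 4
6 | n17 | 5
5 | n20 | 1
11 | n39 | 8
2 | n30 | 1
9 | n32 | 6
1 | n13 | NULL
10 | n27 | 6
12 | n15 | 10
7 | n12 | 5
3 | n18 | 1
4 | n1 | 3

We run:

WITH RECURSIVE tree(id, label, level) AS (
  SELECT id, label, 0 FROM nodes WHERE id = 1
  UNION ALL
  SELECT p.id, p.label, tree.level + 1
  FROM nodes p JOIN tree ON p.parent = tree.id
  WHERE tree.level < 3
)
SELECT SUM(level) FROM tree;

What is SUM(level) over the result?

18

Base: id=1 (n13) at level 0.
Iteration 1: rows with parent in {1} -> n30 (id 2, level 1), n18 (id 3, level 1), n20 (id 5, level 1).
Iteration 2: rows with parent in {2,3,5} -> n1 (id 4, level 2), n17 (id 6, level 2), n12 (id 7, level 2).
Iteration 3: rows with parent in {4,6,7} -> n22 (id 8, level 3), n32 (id 9, level 3), n27 (id 10, level 3).
Iteration 4: level < 3 fails for all current rows; recursion stops.
SUM(level) = 0 + 1 + 1 + 1 + 2 + 2 + 2 + 3 + 3 + 3 = 18.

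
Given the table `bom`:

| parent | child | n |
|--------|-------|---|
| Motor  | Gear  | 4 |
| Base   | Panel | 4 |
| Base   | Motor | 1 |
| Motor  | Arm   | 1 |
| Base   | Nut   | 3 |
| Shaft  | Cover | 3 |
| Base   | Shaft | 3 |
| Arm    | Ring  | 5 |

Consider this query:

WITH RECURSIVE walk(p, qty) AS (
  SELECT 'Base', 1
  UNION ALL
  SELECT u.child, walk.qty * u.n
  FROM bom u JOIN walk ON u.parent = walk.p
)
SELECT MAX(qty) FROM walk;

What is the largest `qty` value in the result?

9

Base: (Base, qty=1).
Iteration 1: components of {Base} -> Motor = 1*1 = 1, Nut = 1*3 = 3, Panel = 1*4 = 4, Shaft = 1*3 = 3.
Iteration 2: components of {Motor,Nut,Panel,Shaft} -> Arm = 1*1 = 1, Cover = 3*3 = 9, Gear = 1*4 = 4.
Iteration 3: components of {Arm,Cover,Gear} -> Ring = 1*5 = 5.
Iteration 4: no further components; recursion stops.
qty values: 1, 3, 3, 1, 4, 9, 1, 4, 5; the maximum is 9.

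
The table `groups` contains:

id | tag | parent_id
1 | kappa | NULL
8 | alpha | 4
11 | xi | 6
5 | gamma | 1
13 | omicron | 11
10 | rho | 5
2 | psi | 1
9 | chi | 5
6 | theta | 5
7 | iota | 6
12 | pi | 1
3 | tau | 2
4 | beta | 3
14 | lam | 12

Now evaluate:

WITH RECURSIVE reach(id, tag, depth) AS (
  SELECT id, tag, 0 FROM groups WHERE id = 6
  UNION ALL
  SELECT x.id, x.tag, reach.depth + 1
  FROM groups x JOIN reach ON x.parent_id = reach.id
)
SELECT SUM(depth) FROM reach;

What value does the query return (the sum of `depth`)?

4

Base: id=6 (theta) at depth 0.
Iteration 1: rows with parent_id in {6} -> iota (id 7, depth 1), xi (id 11, depth 1).
Iteration 2: rows with parent_id in {7,11} -> omicron (id 13, depth 2).
Iteration 3: no rows with parent_id in {13}; recursion stops.
SUM(depth) = 0 + 1 + 1 + 2 = 4.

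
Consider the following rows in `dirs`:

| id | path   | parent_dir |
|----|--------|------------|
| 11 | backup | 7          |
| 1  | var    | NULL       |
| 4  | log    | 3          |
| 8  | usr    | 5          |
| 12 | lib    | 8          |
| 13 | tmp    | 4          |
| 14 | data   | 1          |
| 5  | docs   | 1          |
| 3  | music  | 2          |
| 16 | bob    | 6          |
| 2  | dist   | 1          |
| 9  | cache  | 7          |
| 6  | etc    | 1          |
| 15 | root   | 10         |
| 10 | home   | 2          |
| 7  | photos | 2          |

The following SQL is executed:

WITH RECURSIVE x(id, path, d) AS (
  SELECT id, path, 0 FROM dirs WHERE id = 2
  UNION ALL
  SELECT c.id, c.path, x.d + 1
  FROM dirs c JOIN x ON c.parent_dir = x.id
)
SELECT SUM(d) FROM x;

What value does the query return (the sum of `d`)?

Base: id=2 (dist) at d 0.
Iteration 1: rows with parent_dir in {2} -> music (id 3, d 1), photos (id 7, d 1), home (id 10, d 1).
Iteration 2: rows with parent_dir in {3,7,10} -> log (id 4, d 2), cache (id 9, d 2), backup (id 11, d 2), root (id 15, d 2).
Iteration 3: rows with parent_dir in {4,9,11,15} -> tmp (id 13, d 3).
Iteration 4: no rows with parent_dir in {13}; recursion stops.
SUM(d) = 0 + 1 + 1 + 1 + 2 + 2 + 2 + 2 + 3 = 14.

14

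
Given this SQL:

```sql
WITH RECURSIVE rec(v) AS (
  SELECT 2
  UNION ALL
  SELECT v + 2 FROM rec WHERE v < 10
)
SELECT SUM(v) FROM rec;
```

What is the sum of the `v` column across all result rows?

30

Base: v=2.
Iteration 1: 2 < 10 holds -> v = 2 + 2 = 4.
Iteration 2: 4 < 10 holds -> v = 4 + 2 = 6.
Iteration 3: 6 < 10 holds -> v = 6 + 2 = 8.
Iteration 4: 8 < 10 holds -> v = 8 + 2 = 10.
Iteration 5: 10 < 10 fails; recursion stops.
SUM(v) = 2 + 4 + 6 + 8 + 10 = 30.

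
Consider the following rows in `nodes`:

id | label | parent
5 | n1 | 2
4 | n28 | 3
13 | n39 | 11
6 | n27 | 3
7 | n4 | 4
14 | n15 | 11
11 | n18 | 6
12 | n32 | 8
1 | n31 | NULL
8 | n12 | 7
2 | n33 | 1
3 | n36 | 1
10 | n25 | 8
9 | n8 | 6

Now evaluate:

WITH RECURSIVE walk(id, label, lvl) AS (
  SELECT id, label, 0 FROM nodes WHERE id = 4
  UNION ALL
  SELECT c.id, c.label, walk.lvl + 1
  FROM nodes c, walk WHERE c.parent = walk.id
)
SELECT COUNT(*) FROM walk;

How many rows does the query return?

5

Base: id=4 (n28) at lvl 0.
Iteration 1: rows with parent in {4} -> n4 (id 7, lvl 1).
Iteration 2: rows with parent in {7} -> n12 (id 8, lvl 2).
Iteration 3: rows with parent in {8} -> n25 (id 10, lvl 3), n32 (id 12, lvl 3).
Iteration 4: no rows with parent in {10,12}; recursion stops.
Total rows emitted: 5.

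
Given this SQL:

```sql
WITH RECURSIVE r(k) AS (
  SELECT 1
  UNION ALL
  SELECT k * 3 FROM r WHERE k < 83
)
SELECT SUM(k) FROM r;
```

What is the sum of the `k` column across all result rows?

Base: k=1.
Iteration 1: 1 < 83 holds -> k = 1 * 3 = 3.
Iteration 2: 3 < 83 holds -> k = 3 * 3 = 9.
Iteration 3: 9 < 83 holds -> k = 9 * 3 = 27.
Iteration 4: 27 < 83 holds -> k = 27 * 3 = 81.
Iteration 5: 81 < 83 holds -> k = 81 * 3 = 243.
Iteration 6: 243 < 83 fails; recursion stops.
SUM(k) = 1 + 3 + 9 + 27 + 81 + 243 = 364.

364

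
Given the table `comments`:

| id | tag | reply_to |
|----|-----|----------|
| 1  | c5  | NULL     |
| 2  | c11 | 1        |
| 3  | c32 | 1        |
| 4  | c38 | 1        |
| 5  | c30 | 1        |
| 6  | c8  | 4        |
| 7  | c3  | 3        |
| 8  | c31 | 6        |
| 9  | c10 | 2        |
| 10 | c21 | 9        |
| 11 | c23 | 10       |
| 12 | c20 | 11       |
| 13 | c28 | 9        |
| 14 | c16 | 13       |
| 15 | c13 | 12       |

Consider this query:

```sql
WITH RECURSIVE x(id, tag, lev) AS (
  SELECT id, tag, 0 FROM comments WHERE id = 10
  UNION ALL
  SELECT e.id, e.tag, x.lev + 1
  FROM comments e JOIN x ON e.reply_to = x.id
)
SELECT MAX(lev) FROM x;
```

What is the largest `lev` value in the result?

Base: id=10 (c21) at lev 0.
Iteration 1: rows with reply_to in {10} -> c23 (id 11, lev 1).
Iteration 2: rows with reply_to in {11} -> c20 (id 12, lev 2).
Iteration 3: rows with reply_to in {12} -> c13 (id 15, lev 3).
Iteration 4: no rows with reply_to in {15}; recursion stops.
lev values: 0, 1, 2, 3; the maximum is 3.

3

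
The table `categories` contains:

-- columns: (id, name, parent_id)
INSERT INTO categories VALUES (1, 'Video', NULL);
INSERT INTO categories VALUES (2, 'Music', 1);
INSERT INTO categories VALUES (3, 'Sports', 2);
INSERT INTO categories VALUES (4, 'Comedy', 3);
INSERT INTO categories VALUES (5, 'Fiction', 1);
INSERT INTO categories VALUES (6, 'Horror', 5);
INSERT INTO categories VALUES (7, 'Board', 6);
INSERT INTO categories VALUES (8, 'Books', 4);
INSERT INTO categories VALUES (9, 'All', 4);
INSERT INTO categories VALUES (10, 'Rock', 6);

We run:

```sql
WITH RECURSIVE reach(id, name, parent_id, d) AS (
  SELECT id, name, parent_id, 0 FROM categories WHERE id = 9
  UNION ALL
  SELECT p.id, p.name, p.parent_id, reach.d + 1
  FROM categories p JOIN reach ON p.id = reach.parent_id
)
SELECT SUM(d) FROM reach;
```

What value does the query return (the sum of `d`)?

Base: id=9 (All), parent_id=4, d 0.
Iteration 1: join on id=4 -> Comedy (id 4, parent_id=3, d 1).
Iteration 2: join on id=3 -> Sports (id 3, parent_id=2, d 2).
Iteration 3: join on id=2 -> Music (id 2, parent_id=1, d 3).
Iteration 4: join on id=1 -> Video (id 1, parent_id=NULL, d 4).
Iteration 5: parent_id is NULL; no match; recursion stops.
SUM(d) = 0 + 1 + 2 + 3 + 4 = 10.

10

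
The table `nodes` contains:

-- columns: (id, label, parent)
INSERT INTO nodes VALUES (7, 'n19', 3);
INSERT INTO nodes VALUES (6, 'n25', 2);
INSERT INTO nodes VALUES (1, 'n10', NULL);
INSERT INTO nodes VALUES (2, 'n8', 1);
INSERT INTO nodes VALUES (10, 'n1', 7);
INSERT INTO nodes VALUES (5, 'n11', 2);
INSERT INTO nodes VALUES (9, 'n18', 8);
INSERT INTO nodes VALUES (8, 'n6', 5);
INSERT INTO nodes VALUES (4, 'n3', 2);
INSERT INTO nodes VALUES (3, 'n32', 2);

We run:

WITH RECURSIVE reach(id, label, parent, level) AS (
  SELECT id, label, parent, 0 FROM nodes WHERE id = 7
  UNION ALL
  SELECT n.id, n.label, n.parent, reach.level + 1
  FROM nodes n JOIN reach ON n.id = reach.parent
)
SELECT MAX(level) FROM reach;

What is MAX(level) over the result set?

Base: id=7 (n19), parent=3, level 0.
Iteration 1: join on id=3 -> n32 (id 3, parent=2, level 1).
Iteration 2: join on id=2 -> n8 (id 2, parent=1, level 2).
Iteration 3: join on id=1 -> n10 (id 1, parent=NULL, level 3).
Iteration 4: parent is NULL; no match; recursion stops.
level values: 0, 1, 2, 3; the maximum is 3.

3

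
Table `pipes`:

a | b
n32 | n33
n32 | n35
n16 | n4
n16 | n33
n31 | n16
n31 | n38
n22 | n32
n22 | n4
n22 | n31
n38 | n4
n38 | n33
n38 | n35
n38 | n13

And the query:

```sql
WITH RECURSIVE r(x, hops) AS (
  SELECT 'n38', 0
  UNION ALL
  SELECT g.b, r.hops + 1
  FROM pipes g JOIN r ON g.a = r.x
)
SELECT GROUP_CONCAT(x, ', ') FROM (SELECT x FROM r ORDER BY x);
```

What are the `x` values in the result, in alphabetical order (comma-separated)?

n13, n33, n35, n38, n4

Base: (n38, hops=0).
Iteration 1: edges from {n38} -> (n13, hops=1), (n33, hops=1), (n35, hops=1), (n4, hops=1).
Iteration 2: no outgoing edges from {n13,n33,n35,n4}; recursion stops.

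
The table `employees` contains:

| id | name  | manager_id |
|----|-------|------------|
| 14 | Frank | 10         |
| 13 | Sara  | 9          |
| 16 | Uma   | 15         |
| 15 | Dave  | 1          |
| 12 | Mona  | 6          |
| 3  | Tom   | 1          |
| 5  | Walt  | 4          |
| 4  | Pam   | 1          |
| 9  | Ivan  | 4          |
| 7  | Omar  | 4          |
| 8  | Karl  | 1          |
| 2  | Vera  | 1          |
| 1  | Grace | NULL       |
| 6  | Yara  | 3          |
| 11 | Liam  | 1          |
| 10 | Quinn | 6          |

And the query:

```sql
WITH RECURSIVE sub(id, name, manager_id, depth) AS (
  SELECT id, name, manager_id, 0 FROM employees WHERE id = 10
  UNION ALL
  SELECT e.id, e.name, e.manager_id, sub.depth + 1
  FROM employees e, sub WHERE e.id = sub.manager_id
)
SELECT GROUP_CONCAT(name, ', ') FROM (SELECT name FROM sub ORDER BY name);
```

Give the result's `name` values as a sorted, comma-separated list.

Grace, Quinn, Tom, Yara

Base: id=10 (Quinn), manager_id=6, depth 0.
Iteration 1: join on id=6 -> Yara (id 6, manager_id=3, depth 1).
Iteration 2: join on id=3 -> Tom (id 3, manager_id=1, depth 2).
Iteration 3: join on id=1 -> Grace (id 1, manager_id=NULL, depth 3).
Iteration 4: manager_id is NULL; no match; recursion stops.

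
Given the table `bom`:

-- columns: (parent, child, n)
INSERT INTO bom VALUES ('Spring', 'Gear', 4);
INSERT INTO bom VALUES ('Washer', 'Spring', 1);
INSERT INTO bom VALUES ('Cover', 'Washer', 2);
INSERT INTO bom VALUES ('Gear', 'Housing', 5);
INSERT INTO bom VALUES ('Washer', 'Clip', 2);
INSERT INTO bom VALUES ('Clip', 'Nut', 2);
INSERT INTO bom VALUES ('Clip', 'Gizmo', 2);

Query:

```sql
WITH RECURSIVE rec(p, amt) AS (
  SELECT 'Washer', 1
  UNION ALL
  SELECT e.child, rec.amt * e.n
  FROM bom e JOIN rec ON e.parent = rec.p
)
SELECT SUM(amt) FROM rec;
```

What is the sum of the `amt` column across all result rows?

36

Base: (Washer, amt=1).
Iteration 1: components of {Washer} -> Clip = 1*2 = 2, Spring = 1*1 = 1.
Iteration 2: components of {Clip,Spring} -> Gear = 1*4 = 4, Gizmo = 2*2 = 4, Nut = 2*2 = 4.
Iteration 3: components of {Gear,Gizmo,Nut} -> Housing = 4*5 = 20.
Iteration 4: no further components; recursion stops.
SUM(amt) = 1 + 2 + 1 + 4 + 4 + 4 + 20 = 36.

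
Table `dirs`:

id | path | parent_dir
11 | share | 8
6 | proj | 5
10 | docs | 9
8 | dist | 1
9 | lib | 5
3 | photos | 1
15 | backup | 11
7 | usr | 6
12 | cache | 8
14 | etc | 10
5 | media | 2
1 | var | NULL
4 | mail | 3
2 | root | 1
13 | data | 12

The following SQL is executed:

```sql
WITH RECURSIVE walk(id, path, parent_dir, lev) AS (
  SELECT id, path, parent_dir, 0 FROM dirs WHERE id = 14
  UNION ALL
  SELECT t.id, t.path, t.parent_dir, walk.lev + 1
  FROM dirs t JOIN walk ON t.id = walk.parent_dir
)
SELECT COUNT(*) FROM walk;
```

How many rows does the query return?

6

Base: id=14 (etc), parent_dir=10, lev 0.
Iteration 1: join on id=10 -> docs (id 10, parent_dir=9, lev 1).
Iteration 2: join on id=9 -> lib (id 9, parent_dir=5, lev 2).
Iteration 3: join on id=5 -> media (id 5, parent_dir=2, lev 3).
Iteration 4: join on id=2 -> root (id 2, parent_dir=1, lev 4).
Iteration 5: join on id=1 -> var (id 1, parent_dir=NULL, lev 5).
Iteration 6: parent_dir is NULL; no match; recursion stops.
Total rows emitted: 6.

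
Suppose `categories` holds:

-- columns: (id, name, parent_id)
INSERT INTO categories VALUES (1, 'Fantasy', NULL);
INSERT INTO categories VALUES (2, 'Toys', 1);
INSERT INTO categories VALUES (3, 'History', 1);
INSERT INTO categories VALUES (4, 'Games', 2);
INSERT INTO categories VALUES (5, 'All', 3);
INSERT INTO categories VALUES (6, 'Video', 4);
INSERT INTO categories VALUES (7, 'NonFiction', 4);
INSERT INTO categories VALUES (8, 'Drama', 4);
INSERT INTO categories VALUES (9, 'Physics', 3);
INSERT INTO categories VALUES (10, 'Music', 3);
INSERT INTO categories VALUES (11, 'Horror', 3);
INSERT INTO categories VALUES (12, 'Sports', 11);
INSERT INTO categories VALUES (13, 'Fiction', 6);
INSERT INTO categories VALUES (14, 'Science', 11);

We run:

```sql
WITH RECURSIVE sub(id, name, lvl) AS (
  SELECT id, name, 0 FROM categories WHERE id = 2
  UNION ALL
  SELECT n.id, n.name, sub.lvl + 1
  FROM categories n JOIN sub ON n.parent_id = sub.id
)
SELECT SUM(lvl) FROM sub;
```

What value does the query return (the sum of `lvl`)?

Base: id=2 (Toys) at lvl 0.
Iteration 1: rows with parent_id in {2} -> Games (id 4, lvl 1).
Iteration 2: rows with parent_id in {4} -> Video (id 6, lvl 2), NonFiction (id 7, lvl 2), Drama (id 8, lvl 2).
Iteration 3: rows with parent_id in {6,7,8} -> Fiction (id 13, lvl 3).
Iteration 4: no rows with parent_id in {13}; recursion stops.
SUM(lvl) = 0 + 1 + 2 + 2 + 2 + 3 = 10.

10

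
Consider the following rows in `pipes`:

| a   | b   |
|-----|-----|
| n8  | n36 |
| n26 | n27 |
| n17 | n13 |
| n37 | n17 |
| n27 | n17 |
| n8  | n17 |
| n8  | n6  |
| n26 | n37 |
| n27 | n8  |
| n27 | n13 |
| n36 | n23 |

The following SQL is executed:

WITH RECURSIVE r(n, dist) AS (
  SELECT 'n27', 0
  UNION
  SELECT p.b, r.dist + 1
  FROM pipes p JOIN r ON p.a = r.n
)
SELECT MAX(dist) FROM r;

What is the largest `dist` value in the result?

Base: (n27, dist=0).
Iteration 1: edges from {n27} -> (n13, dist=1), (n17, dist=1), (n8, dist=1).
Iteration 2: edges from {n13,n17,n8} -> (n13, dist=2), (n17, dist=2), (n36, dist=2), (n6, dist=2).
Iteration 3: edges from {n13,n17,n36,n6} -> (n13, dist=3), (n23, dist=3).
Iteration 4: no outgoing edges from {n13,n23}; recursion stops.
dist values: 0, 1, 1, 1, 2, 2, 2, 2, 3, 3; the maximum is 3.

3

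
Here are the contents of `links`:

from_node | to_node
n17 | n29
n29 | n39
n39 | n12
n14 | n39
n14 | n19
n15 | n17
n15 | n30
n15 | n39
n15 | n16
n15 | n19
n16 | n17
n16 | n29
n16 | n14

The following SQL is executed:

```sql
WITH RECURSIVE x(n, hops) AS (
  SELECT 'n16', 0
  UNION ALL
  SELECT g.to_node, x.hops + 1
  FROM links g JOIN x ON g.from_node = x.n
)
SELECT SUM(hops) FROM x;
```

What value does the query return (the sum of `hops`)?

Base: (n16, hops=0).
Iteration 1: edges from {n16} -> (n14, hops=1), (n17, hops=1), (n29, hops=1).
Iteration 2: edges from {n14,n17,n29} -> (n19, hops=2), (n29, hops=2), (n39, hops=2) x2. [UNION ALL keeps all 4 new rows, including repeats]
Iteration 3: edges from {n19,n29,n39} -> (n12, hops=3) x2, (n39, hops=3). [UNION ALL keeps all 3 new rows, including repeats]
Iteration 4: edges from {n12,n39} -> (n12, hops=4).
Iteration 5: no outgoing edges from {n12}; recursion stops.
SUM(hops) = 0 + 1 + 1 + 1 + 2 + 2 + 2 + 2 + 3 + 3 + 3 + 4 = 24.

24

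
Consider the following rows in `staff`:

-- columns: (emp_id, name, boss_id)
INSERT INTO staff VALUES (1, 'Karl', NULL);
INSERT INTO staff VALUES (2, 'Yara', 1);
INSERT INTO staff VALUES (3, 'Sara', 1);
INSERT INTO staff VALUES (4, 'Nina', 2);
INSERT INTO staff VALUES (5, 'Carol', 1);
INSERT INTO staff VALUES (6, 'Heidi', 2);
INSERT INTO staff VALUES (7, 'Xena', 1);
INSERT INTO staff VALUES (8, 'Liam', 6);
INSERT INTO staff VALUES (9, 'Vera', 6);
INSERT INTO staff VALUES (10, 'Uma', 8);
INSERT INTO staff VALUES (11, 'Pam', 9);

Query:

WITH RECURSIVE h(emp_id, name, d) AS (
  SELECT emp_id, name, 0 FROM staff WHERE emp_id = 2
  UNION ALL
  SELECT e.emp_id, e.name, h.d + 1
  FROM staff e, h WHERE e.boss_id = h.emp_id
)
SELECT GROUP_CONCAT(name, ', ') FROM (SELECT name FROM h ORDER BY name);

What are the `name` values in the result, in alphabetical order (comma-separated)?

Heidi, Liam, Nina, Pam, Uma, Vera, Yara

Base: emp_id=2 (Yara) at d 0.
Iteration 1: rows with boss_id in {2} -> Nina (id 4, d 1), Heidi (id 6, d 1).
Iteration 2: rows with boss_id in {4,6} -> Liam (id 8, d 2), Vera (id 9, d 2).
Iteration 3: rows with boss_id in {8,9} -> Uma (id 10, d 3), Pam (id 11, d 3).
Iteration 4: no rows with boss_id in {10,11}; recursion stops.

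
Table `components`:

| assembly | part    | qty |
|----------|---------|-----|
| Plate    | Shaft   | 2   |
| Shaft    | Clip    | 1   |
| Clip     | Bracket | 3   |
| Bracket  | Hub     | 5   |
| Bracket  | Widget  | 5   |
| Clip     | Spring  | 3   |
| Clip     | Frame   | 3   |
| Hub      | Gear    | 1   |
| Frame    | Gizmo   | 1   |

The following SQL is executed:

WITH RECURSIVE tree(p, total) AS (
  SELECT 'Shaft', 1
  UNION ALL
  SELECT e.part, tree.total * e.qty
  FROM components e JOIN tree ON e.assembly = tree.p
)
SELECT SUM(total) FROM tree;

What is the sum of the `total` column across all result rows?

59

Base: (Shaft, total=1).
Iteration 1: components of {Shaft} -> Clip = 1*1 = 1.
Iteration 2: components of {Clip} -> Bracket = 1*3 = 3, Frame = 1*3 = 3, Spring = 1*3 = 3.
Iteration 3: components of {Bracket,Frame,Spring} -> Gizmo = 3*1 = 3, Hub = 3*5 = 15, Widget = 3*5 = 15.
Iteration 4: components of {Gizmo,Hub,Widget} -> Gear = 15*1 = 15.
Iteration 5: no further components; recursion stops.
SUM(total) = 1 + 1 + 3 + 3 + 3 + 15 + 15 + 3 + 15 = 59.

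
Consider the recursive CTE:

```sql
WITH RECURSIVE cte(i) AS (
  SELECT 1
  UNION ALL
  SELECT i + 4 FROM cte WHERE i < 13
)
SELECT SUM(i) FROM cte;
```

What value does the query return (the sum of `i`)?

28

Base: i=1.
Iteration 1: 1 < 13 holds -> i = 1 + 4 = 5.
Iteration 2: 5 < 13 holds -> i = 5 + 4 = 9.
Iteration 3: 9 < 13 holds -> i = 9 + 4 = 13.
Iteration 4: 13 < 13 fails; recursion stops.
SUM(i) = 1 + 5 + 9 + 13 = 28.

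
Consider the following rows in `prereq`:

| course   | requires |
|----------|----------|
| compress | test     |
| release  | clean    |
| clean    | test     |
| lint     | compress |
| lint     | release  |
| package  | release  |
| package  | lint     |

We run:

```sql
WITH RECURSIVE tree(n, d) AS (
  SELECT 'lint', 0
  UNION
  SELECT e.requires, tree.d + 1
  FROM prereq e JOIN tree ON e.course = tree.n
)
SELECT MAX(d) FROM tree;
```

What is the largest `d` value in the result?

3

Base: (lint, d=0).
Iteration 1: edges from {lint} -> (compress, d=1), (release, d=1).
Iteration 2: edges from {compress,release} -> (clean, d=2), (test, d=2).
Iteration 3: edges from {clean,test} -> (test, d=3).
Iteration 4: no outgoing edges from {test}; recursion stops.
d values: 0, 1, 1, 2, 2, 3; the maximum is 3.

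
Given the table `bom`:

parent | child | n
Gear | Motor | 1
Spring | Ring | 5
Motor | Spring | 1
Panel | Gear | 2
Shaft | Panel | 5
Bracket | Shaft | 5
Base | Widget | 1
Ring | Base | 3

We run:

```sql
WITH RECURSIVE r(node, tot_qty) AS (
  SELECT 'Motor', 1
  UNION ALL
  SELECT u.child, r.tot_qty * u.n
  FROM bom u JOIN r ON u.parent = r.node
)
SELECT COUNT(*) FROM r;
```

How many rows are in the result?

Base: (Motor, tot_qty=1).
Iteration 1: components of {Motor} -> Spring = 1*1 = 1.
Iteration 2: components of {Spring} -> Ring = 1*5 = 5.
Iteration 3: components of {Ring} -> Base = 5*3 = 15.
Iteration 4: components of {Base} -> Widget = 15*1 = 15.
Iteration 5: no further components; recursion stops.
Total rows emitted: 5.

5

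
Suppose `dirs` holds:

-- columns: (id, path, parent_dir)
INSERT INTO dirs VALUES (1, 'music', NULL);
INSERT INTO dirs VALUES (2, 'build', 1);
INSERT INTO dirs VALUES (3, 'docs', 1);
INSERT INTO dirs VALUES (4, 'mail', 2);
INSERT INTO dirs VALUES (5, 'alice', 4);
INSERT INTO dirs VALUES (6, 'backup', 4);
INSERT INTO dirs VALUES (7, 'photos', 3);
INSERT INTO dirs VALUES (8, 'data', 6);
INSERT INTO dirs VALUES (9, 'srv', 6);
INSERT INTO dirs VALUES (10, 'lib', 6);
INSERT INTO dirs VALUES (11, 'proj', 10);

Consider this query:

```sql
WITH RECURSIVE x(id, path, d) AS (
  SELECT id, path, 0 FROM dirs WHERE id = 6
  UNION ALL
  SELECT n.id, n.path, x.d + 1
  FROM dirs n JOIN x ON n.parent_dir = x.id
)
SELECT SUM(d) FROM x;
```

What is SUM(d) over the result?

5

Base: id=6 (backup) at d 0.
Iteration 1: rows with parent_dir in {6} -> data (id 8, d 1), srv (id 9, d 1), lib (id 10, d 1).
Iteration 2: rows with parent_dir in {8,9,10} -> proj (id 11, d 2).
Iteration 3: no rows with parent_dir in {11}; recursion stops.
SUM(d) = 0 + 1 + 1 + 1 + 2 = 5.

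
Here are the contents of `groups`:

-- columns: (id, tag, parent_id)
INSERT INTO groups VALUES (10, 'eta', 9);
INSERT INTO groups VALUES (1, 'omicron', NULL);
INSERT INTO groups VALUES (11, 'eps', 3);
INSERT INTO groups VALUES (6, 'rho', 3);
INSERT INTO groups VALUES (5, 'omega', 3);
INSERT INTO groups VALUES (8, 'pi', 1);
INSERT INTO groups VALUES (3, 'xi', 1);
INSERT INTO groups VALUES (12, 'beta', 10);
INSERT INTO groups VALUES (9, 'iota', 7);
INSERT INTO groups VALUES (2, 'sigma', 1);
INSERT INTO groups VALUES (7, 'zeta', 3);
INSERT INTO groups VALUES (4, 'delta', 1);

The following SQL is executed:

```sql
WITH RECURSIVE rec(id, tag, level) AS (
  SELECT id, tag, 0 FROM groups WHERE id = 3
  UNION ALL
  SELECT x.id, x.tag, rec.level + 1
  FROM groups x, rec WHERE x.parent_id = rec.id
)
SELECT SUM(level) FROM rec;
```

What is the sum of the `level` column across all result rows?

13

Base: id=3 (xi) at level 0.
Iteration 1: rows with parent_id in {3} -> omega (id 5, level 1), rho (id 6, level 1), zeta (id 7, level 1), eps (id 11, level 1).
Iteration 2: rows with parent_id in {5,6,7,11} -> iota (id 9, level 2).
Iteration 3: rows with parent_id in {9} -> eta (id 10, level 3).
Iteration 4: rows with parent_id in {10} -> beta (id 12, level 4).
Iteration 5: no rows with parent_id in {12}; recursion stops.
SUM(level) = 0 + 1 + 1 + 1 + 1 + 2 + 3 + 4 = 13.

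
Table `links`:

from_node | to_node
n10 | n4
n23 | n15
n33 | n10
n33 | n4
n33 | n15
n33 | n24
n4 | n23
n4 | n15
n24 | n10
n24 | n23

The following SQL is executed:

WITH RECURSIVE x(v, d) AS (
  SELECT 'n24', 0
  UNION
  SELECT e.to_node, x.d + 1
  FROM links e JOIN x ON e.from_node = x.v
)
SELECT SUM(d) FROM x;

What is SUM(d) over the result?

16

Base: (n24, d=0).
Iteration 1: edges from {n24} -> (n10, d=1), (n23, d=1).
Iteration 2: edges from {n10,n23} -> (n15, d=2), (n4, d=2).
Iteration 3: edges from {n15,n4} -> (n15, d=3), (n23, d=3).
Iteration 4: edges from {n15,n23} -> (n15, d=4).
Iteration 5: no outgoing edges from {n15}; recursion stops.
SUM(d) = 0 + 1 + 1 + 2 + 2 + 3 + 3 + 4 = 16.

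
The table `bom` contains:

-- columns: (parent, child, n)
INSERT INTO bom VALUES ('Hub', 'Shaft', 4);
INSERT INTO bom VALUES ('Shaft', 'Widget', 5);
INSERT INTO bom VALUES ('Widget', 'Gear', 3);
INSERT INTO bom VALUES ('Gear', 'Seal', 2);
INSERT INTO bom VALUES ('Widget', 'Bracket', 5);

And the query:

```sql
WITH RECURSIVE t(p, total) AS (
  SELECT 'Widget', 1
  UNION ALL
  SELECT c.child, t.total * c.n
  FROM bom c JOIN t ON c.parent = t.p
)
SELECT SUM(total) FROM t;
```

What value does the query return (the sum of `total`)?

15

Base: (Widget, total=1).
Iteration 1: components of {Widget} -> Bracket = 1*5 = 5, Gear = 1*3 = 3.
Iteration 2: components of {Bracket,Gear} -> Seal = 3*2 = 6.
Iteration 3: no further components; recursion stops.
SUM(total) = 1 + 3 + 5 + 6 = 15.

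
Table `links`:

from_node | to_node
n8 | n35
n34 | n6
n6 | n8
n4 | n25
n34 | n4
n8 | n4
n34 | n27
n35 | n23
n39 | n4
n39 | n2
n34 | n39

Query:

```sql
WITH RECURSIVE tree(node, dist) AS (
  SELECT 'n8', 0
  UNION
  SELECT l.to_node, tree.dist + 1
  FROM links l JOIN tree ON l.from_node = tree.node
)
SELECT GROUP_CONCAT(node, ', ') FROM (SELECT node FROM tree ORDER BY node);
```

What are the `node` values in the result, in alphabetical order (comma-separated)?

n23, n25, n35, n4, n8

Base: (n8, dist=0).
Iteration 1: edges from {n8} -> (n35, dist=1), (n4, dist=1).
Iteration 2: edges from {n35,n4} -> (n23, dist=2), (n25, dist=2).
Iteration 3: no outgoing edges from {n23,n25}; recursion stops.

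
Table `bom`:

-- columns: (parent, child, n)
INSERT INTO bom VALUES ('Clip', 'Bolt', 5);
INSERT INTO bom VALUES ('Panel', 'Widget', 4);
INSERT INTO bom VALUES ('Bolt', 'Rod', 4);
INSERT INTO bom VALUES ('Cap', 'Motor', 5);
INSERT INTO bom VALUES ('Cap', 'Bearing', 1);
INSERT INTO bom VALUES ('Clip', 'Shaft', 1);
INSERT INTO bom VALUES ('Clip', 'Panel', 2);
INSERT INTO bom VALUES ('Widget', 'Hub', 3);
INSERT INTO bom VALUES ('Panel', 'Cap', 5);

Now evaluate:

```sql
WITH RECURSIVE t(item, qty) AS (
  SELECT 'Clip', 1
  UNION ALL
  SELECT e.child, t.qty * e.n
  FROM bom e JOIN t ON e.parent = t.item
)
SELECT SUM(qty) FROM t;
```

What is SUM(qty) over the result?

131

Base: (Clip, qty=1).
Iteration 1: components of {Clip} -> Bolt = 1*5 = 5, Panel = 1*2 = 2, Shaft = 1*1 = 1.
Iteration 2: components of {Bolt,Panel,Shaft} -> Cap = 2*5 = 10, Rod = 5*4 = 20, Widget = 2*4 = 8.
Iteration 3: components of {Cap,Rod,Widget} -> Bearing = 10*1 = 10, Hub = 8*3 = 24, Motor = 10*5 = 50.
Iteration 4: no further components; recursion stops.
SUM(qty) = 1 + 2 + 5 + 1 + 8 + 10 + 20 + 24 + 50 + 10 = 131.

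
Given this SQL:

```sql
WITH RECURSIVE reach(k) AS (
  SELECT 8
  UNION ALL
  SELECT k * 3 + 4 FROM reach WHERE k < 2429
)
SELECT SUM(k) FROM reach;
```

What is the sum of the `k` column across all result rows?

Base: k=8.
Iteration 1: 8 < 2429 holds -> k = 8 * 3 + 4 = 28.
Iteration 2: 28 < 2429 holds -> k = 28 * 3 + 4 = 88.
Iteration 3: 88 < 2429 holds -> k = 88 * 3 + 4 = 268.
Iteration 4: 268 < 2429 holds -> k = 268 * 3 + 4 = 808.
Iteration 5: 808 < 2429 holds -> k = 808 * 3 + 4 = 2428.
Iteration 6: 2428 < 2429 holds -> k = 2428 * 3 + 4 = 7288.
Iteration 7: 7288 < 2429 fails; recursion stops.
SUM(k) = 8 + 28 + 88 + 268 + 808 + 2428 + 7288 = 10916.

10916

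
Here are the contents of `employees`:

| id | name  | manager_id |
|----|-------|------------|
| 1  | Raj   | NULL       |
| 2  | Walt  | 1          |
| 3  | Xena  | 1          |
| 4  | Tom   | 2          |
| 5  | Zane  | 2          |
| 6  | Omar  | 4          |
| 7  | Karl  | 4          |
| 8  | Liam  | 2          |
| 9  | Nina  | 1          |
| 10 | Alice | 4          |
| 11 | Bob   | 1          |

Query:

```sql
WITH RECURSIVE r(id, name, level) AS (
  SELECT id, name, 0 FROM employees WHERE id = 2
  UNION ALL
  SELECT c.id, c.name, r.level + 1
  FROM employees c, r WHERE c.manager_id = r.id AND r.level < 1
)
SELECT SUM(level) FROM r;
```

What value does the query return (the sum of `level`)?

Base: id=2 (Walt) at level 0.
Iteration 1: rows with manager_id in {2} -> Tom (id 4, level 1), Zane (id 5, level 1), Liam (id 8, level 1).
Iteration 2: level < 1 fails for all current rows; recursion stops.
SUM(level) = 0 + 1 + 1 + 1 = 3.

3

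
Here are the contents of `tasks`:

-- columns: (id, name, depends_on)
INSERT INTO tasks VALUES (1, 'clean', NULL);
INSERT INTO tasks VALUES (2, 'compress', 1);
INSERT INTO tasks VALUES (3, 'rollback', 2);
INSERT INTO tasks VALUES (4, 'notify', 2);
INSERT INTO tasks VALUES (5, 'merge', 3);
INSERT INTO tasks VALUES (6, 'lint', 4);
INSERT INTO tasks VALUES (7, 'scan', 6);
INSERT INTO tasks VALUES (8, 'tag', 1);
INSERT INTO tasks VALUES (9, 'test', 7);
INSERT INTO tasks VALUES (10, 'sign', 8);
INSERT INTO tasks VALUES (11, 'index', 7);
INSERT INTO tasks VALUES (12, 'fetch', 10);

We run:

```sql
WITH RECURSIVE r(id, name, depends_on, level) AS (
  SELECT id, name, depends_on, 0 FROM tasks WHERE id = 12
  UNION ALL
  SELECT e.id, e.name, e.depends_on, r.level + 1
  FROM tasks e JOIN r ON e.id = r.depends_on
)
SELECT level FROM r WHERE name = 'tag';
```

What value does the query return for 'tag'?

2

Base: id=12 (fetch), depends_on=10, level 0.
Iteration 1: join on id=10 -> sign (id 10, depends_on=8, level 1).
Iteration 2: join on id=8 -> tag (id 8, depends_on=1, level 2).
Iteration 3: join on id=1 -> clean (id 1, depends_on=NULL, level 3).
Iteration 4: depends_on is NULL; no match; recursion stops.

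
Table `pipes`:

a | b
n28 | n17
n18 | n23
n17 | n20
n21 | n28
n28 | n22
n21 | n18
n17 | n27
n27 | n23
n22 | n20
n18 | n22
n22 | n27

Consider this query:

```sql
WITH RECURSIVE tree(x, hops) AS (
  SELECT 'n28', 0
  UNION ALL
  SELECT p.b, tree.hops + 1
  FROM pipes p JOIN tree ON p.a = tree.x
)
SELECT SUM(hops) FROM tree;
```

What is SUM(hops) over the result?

16

Base: (n28, hops=0).
Iteration 1: edges from {n28} -> (n17, hops=1), (n22, hops=1).
Iteration 2: edges from {n17,n22} -> (n20, hops=2) x2, (n27, hops=2) x2. [UNION ALL keeps all 4 new rows, including repeats]
Iteration 3: edges from {n20,n27} -> (n23, hops=3) x2. [UNION ALL keeps all 2 new rows, including repeats]
Iteration 4: no outgoing edges from {n23}; recursion stops.
SUM(hops) = 0 + 1 + 1 + 2 + 2 + 2 + 2 + 3 + 3 = 16.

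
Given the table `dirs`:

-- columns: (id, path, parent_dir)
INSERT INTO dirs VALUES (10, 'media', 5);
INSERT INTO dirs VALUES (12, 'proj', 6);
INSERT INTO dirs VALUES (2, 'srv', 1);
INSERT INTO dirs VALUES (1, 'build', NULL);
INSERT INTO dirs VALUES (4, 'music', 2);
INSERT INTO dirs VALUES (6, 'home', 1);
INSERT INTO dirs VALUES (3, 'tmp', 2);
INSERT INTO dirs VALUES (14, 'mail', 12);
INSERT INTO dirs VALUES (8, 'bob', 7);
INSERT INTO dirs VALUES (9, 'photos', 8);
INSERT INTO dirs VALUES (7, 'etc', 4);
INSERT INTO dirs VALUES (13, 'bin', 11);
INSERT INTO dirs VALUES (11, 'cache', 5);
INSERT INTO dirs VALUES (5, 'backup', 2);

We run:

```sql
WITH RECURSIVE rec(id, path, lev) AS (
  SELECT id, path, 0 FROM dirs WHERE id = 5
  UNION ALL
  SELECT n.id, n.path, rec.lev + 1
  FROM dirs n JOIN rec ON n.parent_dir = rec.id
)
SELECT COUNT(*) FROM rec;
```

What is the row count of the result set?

4

Base: id=5 (backup) at lev 0.
Iteration 1: rows with parent_dir in {5} -> media (id 10, lev 1), cache (id 11, lev 1).
Iteration 2: rows with parent_dir in {10,11} -> bin (id 13, lev 2).
Iteration 3: no rows with parent_dir in {13}; recursion stops.
Total rows emitted: 4.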